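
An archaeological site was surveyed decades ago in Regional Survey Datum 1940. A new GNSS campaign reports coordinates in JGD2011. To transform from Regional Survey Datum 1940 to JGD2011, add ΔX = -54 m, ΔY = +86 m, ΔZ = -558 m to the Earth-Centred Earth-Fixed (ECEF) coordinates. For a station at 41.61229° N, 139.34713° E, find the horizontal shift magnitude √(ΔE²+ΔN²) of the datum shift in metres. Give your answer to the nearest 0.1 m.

At φ = 41.61229°, λ = 139.34713°: sin φ = 0.664087, cos φ = 0.747656, sin λ = 0.651475, cos λ = -0.758670.
ΔE = −sin λ·ΔX + cos λ·ΔY = −(0.651475)·(-54) + (-0.758670)·(86) = -30.07 m.
ΔN = −sin φ cos λ·ΔX − sin φ sin λ·ΔY + cos φ·ΔZ = −(0.664087)(-0.758670)(-54) − (0.664087)(0.651475)(86) + (0.747656)(-558) = -481.60 m.
Horizontal magnitude = √(ΔE² + ΔN²) = √((-30.07)² + (-481.60)²) = 482.54 m.

482.5 m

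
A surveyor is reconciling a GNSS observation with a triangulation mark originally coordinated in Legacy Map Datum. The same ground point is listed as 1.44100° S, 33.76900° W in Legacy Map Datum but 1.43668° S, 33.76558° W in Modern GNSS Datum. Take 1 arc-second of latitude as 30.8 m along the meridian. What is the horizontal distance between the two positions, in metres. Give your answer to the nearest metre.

Δφ = -1.43668° − -1.44100° = +0.00432°; Δλ = -33.76558° − -33.76900° = +0.00342°.
1° of latitude = 3600 × 30.80 = 110880 m.
ΔN = Δφ × 110880 = 479.0 m; ΔE = Δλ × 110880 × cos(-1.44100°) = +0.00342 × 110880 × 0.999684 = 379.1 m.
Distance = √(ΔE² + ΔN²) = √(379.1² + 479.0²) = 610.9 m.

611 m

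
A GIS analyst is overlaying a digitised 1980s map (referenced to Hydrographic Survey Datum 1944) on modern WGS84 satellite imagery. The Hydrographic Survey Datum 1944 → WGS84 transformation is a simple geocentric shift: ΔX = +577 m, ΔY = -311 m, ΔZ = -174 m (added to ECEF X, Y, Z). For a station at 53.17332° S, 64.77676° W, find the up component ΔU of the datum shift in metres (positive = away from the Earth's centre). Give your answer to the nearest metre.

The local up (radial) axis is (cos φ cos λ, cos φ sin λ, sin φ), giving ΔU = 147.383 + 168.639 + 139.279 = 455.30 m.

ΔU = 455 m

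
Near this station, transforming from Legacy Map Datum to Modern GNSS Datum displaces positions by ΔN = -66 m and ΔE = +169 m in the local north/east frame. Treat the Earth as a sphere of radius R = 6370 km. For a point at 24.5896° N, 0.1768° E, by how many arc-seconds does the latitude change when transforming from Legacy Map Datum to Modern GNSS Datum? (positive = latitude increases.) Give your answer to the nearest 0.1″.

Δφ = -2.1″

On a sphere of radius R, 1 rad of latitude = R, so Δφ = ΔN / R = -66.0 / 6370000 = -1.0361e-05 rad = -2.137″.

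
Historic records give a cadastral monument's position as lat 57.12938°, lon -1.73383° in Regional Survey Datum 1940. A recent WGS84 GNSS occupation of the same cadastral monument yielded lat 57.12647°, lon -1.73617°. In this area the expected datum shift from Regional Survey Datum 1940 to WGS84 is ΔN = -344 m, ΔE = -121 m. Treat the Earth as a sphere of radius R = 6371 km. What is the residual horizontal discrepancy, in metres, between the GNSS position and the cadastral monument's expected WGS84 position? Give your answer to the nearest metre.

29 m

Observed coordinate differences: Δφ = -0.00291°, Δλ = -0.00234°.
Converting to metres (1° lat = 111195 m, cos φ = 0.542744): observed ΔN = -323.6 m, observed ΔE = -141.2 m.
Subtracting the expected shift leaves a residual of -323.6 − (-344) = 20.4 m north and -141.2 − (-121) = -20.2 m east.
Residual distance = √(20.4² + (-20.2)²) = 28.7 m.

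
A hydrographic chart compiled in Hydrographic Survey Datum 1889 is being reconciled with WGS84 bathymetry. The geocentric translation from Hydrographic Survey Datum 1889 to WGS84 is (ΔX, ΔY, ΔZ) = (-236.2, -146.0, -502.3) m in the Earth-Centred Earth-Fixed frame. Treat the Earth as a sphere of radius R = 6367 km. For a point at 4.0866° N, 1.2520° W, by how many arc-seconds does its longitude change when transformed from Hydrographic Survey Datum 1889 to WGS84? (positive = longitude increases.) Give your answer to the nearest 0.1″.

Δλ = -4.9″

sin φ = 0.071264, cos φ = 0.997457, sin λ = -0.021850, cos λ = 0.999761.
East component: ΔE = −sin λ·ΔX + cos λ·ΔY = −(-0.021850)(-236.2) + (0.999761)(-146.0) = -151.13 m.
1° of latitude spans πR/180 = 111125 m; at latitude φ, 1° of longitude spans that × cos φ = 110842.6 m, so Δλ = -151.13 / 110842.6 × 3600 = -4.908″.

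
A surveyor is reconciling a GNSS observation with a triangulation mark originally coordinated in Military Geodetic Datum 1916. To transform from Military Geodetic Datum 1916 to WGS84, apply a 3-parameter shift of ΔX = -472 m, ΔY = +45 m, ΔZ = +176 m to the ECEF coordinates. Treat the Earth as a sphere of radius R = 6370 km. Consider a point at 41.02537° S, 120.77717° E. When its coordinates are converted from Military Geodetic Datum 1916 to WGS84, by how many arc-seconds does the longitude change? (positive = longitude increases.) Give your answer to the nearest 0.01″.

Δλ = 16.42″

sin φ = -0.656393, cos φ = 0.754419, sin λ = 0.859164, cos λ = -0.511701.
East component: ΔE = −sin λ·ΔX + cos λ·ΔY = −(0.859164)(-472) + (-0.511701)(45) = 382.50 m.
1° of latitude spans πR/180 = 111177 m; at latitude φ, 1° of longitude spans that × cos φ = 83874.4 m, so Δλ = 382.50 / 83874.4 × 3600 = 16.417″.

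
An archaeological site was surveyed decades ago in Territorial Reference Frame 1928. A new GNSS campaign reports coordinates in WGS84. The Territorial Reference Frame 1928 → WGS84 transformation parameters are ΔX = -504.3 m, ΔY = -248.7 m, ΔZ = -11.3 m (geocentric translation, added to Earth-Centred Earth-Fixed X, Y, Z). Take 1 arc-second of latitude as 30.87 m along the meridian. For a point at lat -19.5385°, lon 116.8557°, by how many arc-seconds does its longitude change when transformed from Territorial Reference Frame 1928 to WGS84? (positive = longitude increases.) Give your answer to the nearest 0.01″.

sin φ = -0.334440, cos φ = 0.942417, sin λ = 0.892147, cos λ = -0.451745.
East component: ΔE = −sin λ·ΔX + cos λ·ΔY = −(0.892147)(-504.3) + (-0.451745)(-248.7) = 562.26 m.
1° of latitude spans 3600 × 30.87 = 111132 m; at latitude φ, 1° of longitude spans that × cos φ = 104732.7 m, so Δλ = 562.26 / 104732.7 × 3600 = 19.327″.

Δλ = 19.33″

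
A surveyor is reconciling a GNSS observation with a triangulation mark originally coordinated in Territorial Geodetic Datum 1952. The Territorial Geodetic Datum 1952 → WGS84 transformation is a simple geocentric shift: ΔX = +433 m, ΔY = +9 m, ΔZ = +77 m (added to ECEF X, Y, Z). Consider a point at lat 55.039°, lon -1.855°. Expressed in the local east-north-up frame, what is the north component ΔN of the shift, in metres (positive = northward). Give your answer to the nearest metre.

At φ = 55.039°, λ = -1.855°: sin φ = 0.819542, cos φ = 0.573019, sin λ = -0.032370, cos λ = 0.999476.
ΔN = −sin φ cos λ·ΔX − sin φ sin λ·ΔY + cos φ·ΔZ = −(0.819542)(0.999476)(433) − (0.819542)(-0.032370)(9) + (0.573019)(77) = -310.31 m.

ΔN = -310 m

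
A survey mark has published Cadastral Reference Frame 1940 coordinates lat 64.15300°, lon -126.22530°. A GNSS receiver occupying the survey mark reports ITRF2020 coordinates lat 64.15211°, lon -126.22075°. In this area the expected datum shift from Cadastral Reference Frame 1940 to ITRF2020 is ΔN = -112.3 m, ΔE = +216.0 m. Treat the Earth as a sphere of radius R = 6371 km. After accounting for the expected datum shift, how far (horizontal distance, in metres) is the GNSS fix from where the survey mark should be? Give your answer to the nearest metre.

14 m

Observed coordinate differences: Δφ = -0.00089°, Δλ = +0.00455°.
Converting to metres (1° lat = 111195 m, cos φ = 0.435969): observed ΔN = -99.0 m, observed ΔE = 220.6 m.
Subtracting the expected shift leaves a residual of -99.0 − (-112.3) = 13.3 m north and 220.6 − (216.0) = 4.6 m east.
Residual distance = √(13.3² + 4.6²) = 14.1 m.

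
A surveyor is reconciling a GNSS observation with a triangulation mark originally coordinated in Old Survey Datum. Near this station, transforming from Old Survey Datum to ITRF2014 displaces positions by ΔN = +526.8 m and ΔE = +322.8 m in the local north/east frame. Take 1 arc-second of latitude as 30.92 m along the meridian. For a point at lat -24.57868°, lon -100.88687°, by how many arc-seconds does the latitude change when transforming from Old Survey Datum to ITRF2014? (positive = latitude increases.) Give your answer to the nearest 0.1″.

1″ of latitude = 30.92 m, so Δφ = 526.8 / 30.92 = 17.038″.

Δφ = 17.0″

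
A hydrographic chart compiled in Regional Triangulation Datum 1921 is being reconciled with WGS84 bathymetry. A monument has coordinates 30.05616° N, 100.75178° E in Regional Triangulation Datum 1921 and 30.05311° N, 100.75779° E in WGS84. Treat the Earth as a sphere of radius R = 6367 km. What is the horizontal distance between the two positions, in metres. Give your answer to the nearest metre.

670 m

Δφ = 30.05311° − 30.05616° = -0.00305°; Δλ = 100.75779° − 100.75178° = +0.00601°.
1° along a meridian = πR/180 = 111125 m.
ΔN = Δφ × 111125 = -338.9 m; ΔE = Δλ × 111125 × cos(30.05616°) = +0.00601 × 111125 × 0.865535 = 578.1 m.
Distance = √(ΔE² + ΔN²) = √(578.1² + (-338.9)²) = 670.1 m.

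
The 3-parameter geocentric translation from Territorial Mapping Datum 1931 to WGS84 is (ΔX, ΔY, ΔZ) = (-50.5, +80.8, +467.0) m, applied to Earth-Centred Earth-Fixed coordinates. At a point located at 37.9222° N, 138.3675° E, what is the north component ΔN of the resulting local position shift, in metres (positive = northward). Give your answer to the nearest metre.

ΔN = 312 m

At φ = 37.9222°, λ = 138.3675°: sin φ = 0.614591, cos φ = 0.788846, sin λ = 0.664350, cos λ = -0.747421.
ΔN = −sin φ cos λ·ΔX − sin φ sin λ·ΔY + cos φ·ΔZ = −(0.614591)(-0.747421)(-50.5) − (0.614591)(0.664350)(80.8) + (0.788846)(467.0) = 312.20 m.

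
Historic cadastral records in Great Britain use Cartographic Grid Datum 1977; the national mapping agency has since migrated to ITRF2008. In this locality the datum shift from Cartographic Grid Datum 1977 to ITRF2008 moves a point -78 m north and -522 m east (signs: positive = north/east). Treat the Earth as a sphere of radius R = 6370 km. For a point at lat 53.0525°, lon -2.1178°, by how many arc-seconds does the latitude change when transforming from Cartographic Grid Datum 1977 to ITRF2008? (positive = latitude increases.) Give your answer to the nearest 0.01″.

Δφ = -2.53″

On a sphere of radius R, 1 rad of latitude = R, so Δφ = ΔN / R = -78.0 / 6370000 = -1.2245e-05 rad = -2.526″.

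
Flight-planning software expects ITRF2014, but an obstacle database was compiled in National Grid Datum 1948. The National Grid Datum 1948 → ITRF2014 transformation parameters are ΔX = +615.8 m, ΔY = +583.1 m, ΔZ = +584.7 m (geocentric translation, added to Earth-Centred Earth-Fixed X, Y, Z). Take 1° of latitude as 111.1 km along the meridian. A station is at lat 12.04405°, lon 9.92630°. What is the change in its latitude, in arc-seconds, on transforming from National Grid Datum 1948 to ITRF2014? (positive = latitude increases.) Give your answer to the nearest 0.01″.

Δφ = 13.75″

sin φ = 0.208664, cos φ = 0.977987, sin λ = 0.172381, cos λ = 0.985030.
North component: ΔN = −sin φ cos λ·ΔX − sin φ sin λ·ΔY + cos φ·ΔZ = −(0.208664)(0.985030)(615.8) − (0.208664)(0.172381)(583.1) + (0.977987)(584.7) = 424.28 m.
1° of latitude spans 111100 m, so Δφ = 424.28 / 111100 × 3600 = 13.748″.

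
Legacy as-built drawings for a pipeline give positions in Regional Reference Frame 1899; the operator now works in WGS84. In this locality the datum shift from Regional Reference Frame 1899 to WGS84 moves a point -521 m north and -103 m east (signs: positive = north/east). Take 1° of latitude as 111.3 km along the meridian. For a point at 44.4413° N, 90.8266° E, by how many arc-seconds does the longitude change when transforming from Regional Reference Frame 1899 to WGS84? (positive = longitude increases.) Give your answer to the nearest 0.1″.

Δλ = -4.7″

At latitude 44.4413°, cos φ = 0.713968.
1° of longitude at this latitude = 111.3 × cos φ = 79.46 km, so Δλ = -103.0 / 79464.7 = -0.0012962° = -4.666″.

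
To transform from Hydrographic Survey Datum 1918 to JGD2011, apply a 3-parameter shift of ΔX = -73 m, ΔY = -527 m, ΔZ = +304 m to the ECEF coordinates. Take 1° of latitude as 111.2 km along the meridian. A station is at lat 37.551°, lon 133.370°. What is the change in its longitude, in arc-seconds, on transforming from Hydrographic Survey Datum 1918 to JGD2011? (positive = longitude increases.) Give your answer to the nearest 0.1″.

Δλ = 16.9″

sin φ = 0.609467, cos φ = 0.792811, sin λ = 0.726934, cos λ = -0.686707.
East component: ΔE = −sin λ·ΔX + cos λ·ΔY = −(0.726934)(-73) + (-0.686707)(-527) = 414.96 m.
1° of latitude spans 111200 m; at latitude φ, 1° of longitude spans that × cos φ = 88160.6 m, so Δλ = 414.96 / 88160.6 × 3600 = 16.945″.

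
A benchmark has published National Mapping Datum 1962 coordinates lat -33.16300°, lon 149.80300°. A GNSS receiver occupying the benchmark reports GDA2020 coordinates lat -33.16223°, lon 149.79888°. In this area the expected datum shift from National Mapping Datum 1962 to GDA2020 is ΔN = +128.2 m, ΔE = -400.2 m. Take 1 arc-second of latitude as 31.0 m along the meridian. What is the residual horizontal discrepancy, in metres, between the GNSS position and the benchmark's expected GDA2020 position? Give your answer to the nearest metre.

Observed coordinate differences: Δφ = +0.00077°, Δλ = -0.00412°.
Converting to metres (1° lat = 111600 m, cos φ = 0.837118): observed ΔN = 85.9 m, observed ΔE = -384.9 m.
Subtracting the expected shift leaves a residual of 85.9 − (128.2) = -42.3 m north and -384.9 − (-400.2) = 15.3 m east.
Residual distance = √((-42.3)² + 15.3²) = 45.0 m.

45 m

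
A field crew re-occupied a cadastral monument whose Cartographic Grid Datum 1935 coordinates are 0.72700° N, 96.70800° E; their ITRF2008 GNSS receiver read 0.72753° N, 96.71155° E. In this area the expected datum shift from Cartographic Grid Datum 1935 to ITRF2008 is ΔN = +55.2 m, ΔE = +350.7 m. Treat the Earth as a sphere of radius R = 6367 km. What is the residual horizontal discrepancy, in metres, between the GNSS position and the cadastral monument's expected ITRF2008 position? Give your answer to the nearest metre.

Observed coordinate differences: Δφ = +0.00053°, Δλ = +0.00355°.
Converting to metres (1° lat = 111125 m, cos φ = 0.999920): observed ΔN = 58.9 m, observed ΔE = 394.5 m.
Subtracting the expected shift leaves a residual of 58.9 − (55.2) = 3.7 m north and 394.5 − (350.7) = 43.8 m east.
Residual distance = √(3.7² + 43.8²) = 43.9 m.

44 m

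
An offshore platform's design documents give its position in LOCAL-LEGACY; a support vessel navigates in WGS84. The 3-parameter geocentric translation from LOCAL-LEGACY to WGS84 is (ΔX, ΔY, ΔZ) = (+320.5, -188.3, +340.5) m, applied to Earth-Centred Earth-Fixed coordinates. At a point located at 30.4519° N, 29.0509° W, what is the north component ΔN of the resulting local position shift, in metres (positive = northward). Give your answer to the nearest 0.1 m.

ΔN = 105.2 m

The local north axis is (−sin φ cos λ, −sin φ sin λ, cos φ), giving ΔN = -141.998 − 46.341 + 293.530 = 105.19 m.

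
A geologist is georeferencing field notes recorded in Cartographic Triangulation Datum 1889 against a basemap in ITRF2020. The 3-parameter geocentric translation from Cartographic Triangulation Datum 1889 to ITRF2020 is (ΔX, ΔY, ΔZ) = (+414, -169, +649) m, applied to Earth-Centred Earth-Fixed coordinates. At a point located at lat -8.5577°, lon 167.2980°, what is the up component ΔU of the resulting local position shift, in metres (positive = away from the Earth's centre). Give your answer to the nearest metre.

ΔU = -533 m

At φ = -8.5577°, λ = 167.2980°: sin φ = -0.148805, cos φ = 0.988867, sin λ = 0.219880, cos λ = -0.975527.
ΔU = cos φ cos λ·ΔX + cos φ sin λ·ΔY + sin φ·ΔZ = (0.988867)(-0.975527)(414) + (0.988867)(0.219880)(-169) + (-0.148805)(649) = -532.69 m.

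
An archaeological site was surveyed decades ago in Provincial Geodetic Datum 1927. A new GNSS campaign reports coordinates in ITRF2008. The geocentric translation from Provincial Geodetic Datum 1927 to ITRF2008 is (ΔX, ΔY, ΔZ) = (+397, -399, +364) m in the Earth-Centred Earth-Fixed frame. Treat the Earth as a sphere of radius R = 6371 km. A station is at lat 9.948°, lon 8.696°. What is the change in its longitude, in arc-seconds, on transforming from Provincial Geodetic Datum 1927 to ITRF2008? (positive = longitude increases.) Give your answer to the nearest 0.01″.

Δλ = -14.94″

sin φ = 0.172754, cos φ = 0.984965, sin λ = 0.151192, cos λ = 0.988504.
East component: ΔE = −sin λ·ΔX + cos λ·ΔY = −(0.151192)(397) + (0.988504)(-399) = -454.44 m.
1° of latitude spans πR/180 = 111195 m; at latitude φ, 1° of longitude spans that × cos φ = 109523.1 m, so Δλ = -454.44 / 109523.1 × 3600 = -14.937″.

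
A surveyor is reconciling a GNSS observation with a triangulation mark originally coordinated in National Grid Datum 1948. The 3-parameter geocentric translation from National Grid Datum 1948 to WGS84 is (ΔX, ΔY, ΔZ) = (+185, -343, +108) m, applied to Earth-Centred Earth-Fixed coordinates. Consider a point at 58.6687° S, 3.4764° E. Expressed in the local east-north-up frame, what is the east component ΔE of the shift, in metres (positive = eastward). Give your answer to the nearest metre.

At φ = -58.6687°, λ = 3.4764°: sin φ = -0.854175, cos φ = 0.519986, sin λ = 0.060637, cos λ = 0.998160.
ΔE = −sin λ·ΔX + cos λ·ΔY = −(0.060637)·(185) + (0.998160)·(-343) = -353.59 m.

ΔE = -354 m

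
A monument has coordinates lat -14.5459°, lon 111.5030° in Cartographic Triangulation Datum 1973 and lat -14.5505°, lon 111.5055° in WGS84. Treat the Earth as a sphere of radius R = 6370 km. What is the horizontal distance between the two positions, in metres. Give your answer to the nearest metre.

578 m

Δφ = -14.5505° − -14.5459° = -0.0046°; Δλ = 111.5055° − 111.5030° = +0.0025°.
1° along a meridian = πR/180 = 111177 m.
ΔN = Δφ × 111177 = -511.4 m; ΔE = Δλ × 111177 × cos(-14.5459°) = +0.0025 × 111177 × 0.967947 = 269.0 m.
Distance = √(ΔE² + ΔN²) = √(269.0² + (-511.4)²) = 577.9 m.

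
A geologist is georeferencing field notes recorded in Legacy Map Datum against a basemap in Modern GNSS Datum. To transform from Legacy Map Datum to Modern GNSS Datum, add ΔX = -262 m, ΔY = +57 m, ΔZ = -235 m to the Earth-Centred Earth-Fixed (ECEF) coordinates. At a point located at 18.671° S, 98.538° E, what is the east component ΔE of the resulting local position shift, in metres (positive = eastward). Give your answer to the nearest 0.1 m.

The local east axis at (φ, λ) is (−sin λ, cos λ, 0), so ΔE = −sin(98.538°)·(-262) + cos(98.538°)·57 = 250.63 m.

ΔE = 250.6 m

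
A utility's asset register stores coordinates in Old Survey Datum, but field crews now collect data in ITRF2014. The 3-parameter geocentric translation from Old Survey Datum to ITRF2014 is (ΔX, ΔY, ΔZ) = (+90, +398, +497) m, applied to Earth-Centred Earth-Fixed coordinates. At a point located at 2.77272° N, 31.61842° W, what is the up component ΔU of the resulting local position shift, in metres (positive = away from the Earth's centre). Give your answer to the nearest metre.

At φ = 2.77272°, λ = -31.61842°: sin φ = 0.048374, cos φ = 0.998829, sin λ = -0.524260, cos λ = 0.851558.
ΔU = cos φ cos λ·ΔX + cos φ sin λ·ΔY + sin φ·ΔZ = (0.998829)(0.851558)(90) + (0.998829)(-0.524260)(398) + (0.048374)(497) = -107.82 m.

ΔU = -108 m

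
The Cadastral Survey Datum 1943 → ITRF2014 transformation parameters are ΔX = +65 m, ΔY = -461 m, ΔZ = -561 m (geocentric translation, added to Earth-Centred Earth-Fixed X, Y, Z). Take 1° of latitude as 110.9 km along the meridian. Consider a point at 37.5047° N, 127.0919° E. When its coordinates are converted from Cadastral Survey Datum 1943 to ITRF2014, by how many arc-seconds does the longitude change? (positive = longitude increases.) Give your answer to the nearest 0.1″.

Δλ = 9.3″

sin φ = 0.608827, cos φ = 0.793303, sin λ = 0.797669, cos λ = -0.603095.
East component: ΔE = −sin λ·ΔX + cos λ·ΔY = −(0.797669)(65) + (-0.603095)(-461) = 226.18 m.
1° of latitude spans 110900 m; at latitude φ, 1° of longitude spans that × cos φ = 87977.3 m, so Δλ = 226.18 / 87977.3 × 3600 = 9.255″.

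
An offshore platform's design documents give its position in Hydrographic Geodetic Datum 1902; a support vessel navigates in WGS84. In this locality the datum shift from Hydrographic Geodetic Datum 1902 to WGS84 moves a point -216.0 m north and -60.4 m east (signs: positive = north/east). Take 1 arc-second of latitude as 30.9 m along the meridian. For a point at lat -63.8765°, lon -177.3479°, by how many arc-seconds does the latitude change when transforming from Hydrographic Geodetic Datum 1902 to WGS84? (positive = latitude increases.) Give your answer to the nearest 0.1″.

Δφ = -7.0″

1″ of latitude = 30.90 m, so Δφ = -216.0 / 30.90 = -6.990″.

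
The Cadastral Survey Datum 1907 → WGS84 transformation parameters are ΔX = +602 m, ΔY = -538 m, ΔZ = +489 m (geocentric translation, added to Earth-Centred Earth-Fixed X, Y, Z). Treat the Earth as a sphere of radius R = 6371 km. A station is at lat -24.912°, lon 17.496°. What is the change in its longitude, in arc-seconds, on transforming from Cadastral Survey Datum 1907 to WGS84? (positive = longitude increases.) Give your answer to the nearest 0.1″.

Δλ = -24.8″

sin φ = -0.421226, cos φ = 0.906956, sin λ = 0.300639, cos λ = 0.953738.
East component: ΔE = −sin λ·ΔX + cos λ·ΔY = −(0.300639)(602) + (0.953738)(-538) = -694.10 m.
1° of latitude spans πR/180 = 111195 m; at latitude φ, 1° of longitude spans that × cos φ = 100848.9 m, so Δλ = -694.10 / 100848.9 × 3600 = -24.777″.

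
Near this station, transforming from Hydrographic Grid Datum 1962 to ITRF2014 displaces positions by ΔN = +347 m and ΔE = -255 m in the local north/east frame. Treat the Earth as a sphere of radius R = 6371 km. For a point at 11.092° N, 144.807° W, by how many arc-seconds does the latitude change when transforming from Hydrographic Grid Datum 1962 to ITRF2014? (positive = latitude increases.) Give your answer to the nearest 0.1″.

On a sphere of radius R, 1 rad of latitude = R, so Δφ = ΔN / R = 347.0 / 6371000 = 5.4466e-05 rad = 11.234″.

Δφ = 11.2″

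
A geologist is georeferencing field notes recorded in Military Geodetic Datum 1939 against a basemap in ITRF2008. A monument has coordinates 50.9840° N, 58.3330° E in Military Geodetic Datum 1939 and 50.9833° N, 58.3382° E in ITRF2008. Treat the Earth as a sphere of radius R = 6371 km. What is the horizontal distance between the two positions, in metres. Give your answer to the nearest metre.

372 m

Δφ = 50.9833° − 50.9840° = -0.0007°; Δλ = 58.3382° − 58.3330° = +0.0052°.
1° along a meridian = πR/180 = 111195 m.
ΔN = Δφ × 111195 = -77.8 m; ΔE = Δλ × 111195 × cos(50.9840°) = +0.0052 × 111195 × 0.629537 = 364.0 m.
Distance = √(ΔE² + ΔN²) = √(364.0² + (-77.8)²) = 372.2 m.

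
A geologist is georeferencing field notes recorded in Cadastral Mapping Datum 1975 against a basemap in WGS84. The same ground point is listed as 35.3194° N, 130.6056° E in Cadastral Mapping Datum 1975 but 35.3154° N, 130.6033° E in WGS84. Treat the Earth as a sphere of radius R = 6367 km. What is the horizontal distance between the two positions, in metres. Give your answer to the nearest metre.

491 m

Δφ = 35.3154° − 35.3194° = -0.0040°; Δλ = 130.6033° − 130.6056° = -0.0023°.
1° along a meridian = πR/180 = 111125 m.
ΔN = Δφ × 111125 = -444.5 m; ΔE = Δλ × 111125 × cos(35.3194°) = -0.0023 × 111125 × 0.815942 = -208.5 m.
Distance = √(ΔE² + ΔN²) = √((-208.5)² + (-444.5)²) = 491.0 m.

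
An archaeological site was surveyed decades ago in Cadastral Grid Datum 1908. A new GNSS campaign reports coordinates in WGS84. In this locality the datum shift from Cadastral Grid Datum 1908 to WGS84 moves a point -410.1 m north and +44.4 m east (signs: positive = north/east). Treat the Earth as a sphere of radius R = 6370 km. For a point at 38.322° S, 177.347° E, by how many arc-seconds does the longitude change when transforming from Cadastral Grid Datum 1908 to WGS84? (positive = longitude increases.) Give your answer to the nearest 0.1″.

Δλ = 1.8″

At latitude -38.322°, cos φ = 0.784538.
One radian of longitude at latitude φ spans R cos φ, so Δλ = ΔE / (R cos φ) = 44.4 / (6370000 × 0.784538) = 8.8844e-06 rad = 1.833″.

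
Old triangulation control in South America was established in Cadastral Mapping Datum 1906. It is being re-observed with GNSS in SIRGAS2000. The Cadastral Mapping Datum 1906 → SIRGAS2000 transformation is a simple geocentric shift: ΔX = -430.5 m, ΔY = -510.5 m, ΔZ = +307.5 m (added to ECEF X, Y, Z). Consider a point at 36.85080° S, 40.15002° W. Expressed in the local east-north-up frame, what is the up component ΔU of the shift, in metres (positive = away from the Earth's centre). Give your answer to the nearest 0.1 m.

At φ = -36.85080°, λ = -40.15002°: sin φ = -0.599733, cos φ = 0.800200, sin λ = -0.644791, cos λ = 0.764359.
ΔU = cos φ cos λ·ΔX + cos φ sin λ·ΔY + sin φ·ΔZ = (0.800200)(0.764359)(-430.5) + (0.800200)(-0.644791)(-510.5) + (-0.599733)(307.5) = -184.33 m.

ΔU = -184.3 m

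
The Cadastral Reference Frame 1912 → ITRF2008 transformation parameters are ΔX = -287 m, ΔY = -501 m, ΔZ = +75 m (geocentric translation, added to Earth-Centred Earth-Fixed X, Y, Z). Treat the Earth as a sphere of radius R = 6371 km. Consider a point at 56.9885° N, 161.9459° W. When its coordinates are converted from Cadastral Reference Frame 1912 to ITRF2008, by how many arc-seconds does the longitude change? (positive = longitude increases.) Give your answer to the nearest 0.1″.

Δλ = 23.0″

sin φ = 0.838561, cos φ = 0.544807, sin λ = -0.309915, cos λ = -0.950764.
East component: ΔE = −sin λ·ΔX + cos λ·ΔY = −(-0.309915)(-287) + (-0.950764)(-501) = 387.39 m.
1° of latitude spans πR/180 = 111195 m; at latitude φ, 1° of longitude spans that × cos φ = 60579.8 m, so Δλ = 387.39 / 60579.8 × 3600 = 23.021″.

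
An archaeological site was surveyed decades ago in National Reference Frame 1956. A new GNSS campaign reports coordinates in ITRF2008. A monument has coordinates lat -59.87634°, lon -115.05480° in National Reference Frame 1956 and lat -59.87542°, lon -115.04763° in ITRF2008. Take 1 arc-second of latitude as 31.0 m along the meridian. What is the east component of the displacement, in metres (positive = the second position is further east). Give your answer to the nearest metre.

Δφ = -59.87542° − -59.87634° = +0.00092°; Δλ = -115.04763° − -115.05480° = +0.00717°.
1° of latitude = 3600 × 31.00 = 111600 m.
ΔN = Δφ × 111600 = 102.7 m; ΔE = Δλ × 111600 × cos(-59.87634°) = +0.00717 × 111600 × 0.501868 = 401.6 m.

ΔE = 402 m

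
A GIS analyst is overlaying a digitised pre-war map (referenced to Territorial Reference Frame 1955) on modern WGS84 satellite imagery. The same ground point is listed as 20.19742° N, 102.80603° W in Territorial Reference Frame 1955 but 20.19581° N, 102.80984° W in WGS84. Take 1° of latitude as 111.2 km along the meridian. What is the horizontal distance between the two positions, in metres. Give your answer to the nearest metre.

Δφ = 20.19581° − 20.19742° = -0.00161°; Δλ = -102.80984° − -102.80603° = -0.00381°.
ΔN = Δφ × 111200 = -179.0 m; ΔE = Δλ × 111200 × cos(20.19742°) = -0.00381 × 111200 × 0.938509 = -397.6 m.
Distance = √(ΔE² + ΔN²) = √((-397.6)² + (-179.0)²) = 436.1 m.

436 m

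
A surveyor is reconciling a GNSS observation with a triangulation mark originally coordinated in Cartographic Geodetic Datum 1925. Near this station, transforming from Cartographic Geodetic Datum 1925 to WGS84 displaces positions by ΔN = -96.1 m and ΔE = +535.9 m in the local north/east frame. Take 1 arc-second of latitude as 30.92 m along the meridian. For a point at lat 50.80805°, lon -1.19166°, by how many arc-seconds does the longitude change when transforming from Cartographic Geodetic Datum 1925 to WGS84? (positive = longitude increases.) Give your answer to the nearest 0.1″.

Δλ = 27.4″

At latitude 50.80805°, cos φ = 0.631920.
1″ of longitude at this latitude = 30.92 × cos φ = 19.5390 m, so Δλ = 535.9 / 19.5390 = 27.427″.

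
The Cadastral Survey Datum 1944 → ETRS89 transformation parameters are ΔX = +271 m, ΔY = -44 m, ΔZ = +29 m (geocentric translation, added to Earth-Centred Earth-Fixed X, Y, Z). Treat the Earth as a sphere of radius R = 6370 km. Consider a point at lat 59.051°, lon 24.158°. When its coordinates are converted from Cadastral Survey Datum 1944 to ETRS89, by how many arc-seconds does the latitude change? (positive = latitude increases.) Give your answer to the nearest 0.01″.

sin φ = 0.857625, cos φ = 0.514275, sin λ = 0.409254, cos λ = 0.912420.
North component: ΔN = −sin φ cos λ·ΔX − sin φ sin λ·ΔY + cos φ·ΔZ = −(0.857625)(0.912420)(271) − (0.857625)(0.409254)(-44) + (0.514275)(29) = -181.70 m.
1° of latitude spans πR/180 = 111177 m, so Δφ = -181.70 / 111177 × 3600 = -5.884″.

Δφ = -5.88″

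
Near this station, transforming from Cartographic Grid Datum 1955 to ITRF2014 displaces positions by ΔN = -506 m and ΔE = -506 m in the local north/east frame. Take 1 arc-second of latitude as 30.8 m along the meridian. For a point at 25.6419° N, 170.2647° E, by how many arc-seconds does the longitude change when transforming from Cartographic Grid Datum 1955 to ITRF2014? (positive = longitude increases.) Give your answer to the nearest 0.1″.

At latitude 25.6419°, cos φ = 0.901516.
1″ of longitude at this latitude = 30.80 × cos φ = 27.7667 m, so Δλ = -506.0 / 27.7667 = -18.223″.

Δλ = -18.2″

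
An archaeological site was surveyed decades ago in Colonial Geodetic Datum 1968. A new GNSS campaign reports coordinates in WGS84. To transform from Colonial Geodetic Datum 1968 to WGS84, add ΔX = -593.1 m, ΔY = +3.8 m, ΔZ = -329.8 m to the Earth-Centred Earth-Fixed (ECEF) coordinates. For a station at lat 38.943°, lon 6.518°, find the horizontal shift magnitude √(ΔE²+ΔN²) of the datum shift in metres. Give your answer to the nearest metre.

134 m

The local east axis at (φ, λ) is (−sin λ, cos λ, 0), so ΔE = −sin(6.518°)·(-593.1) + cos(6.518°)·3.8 = 71.10 m.
The local north axis is (−sin φ cos λ, −sin φ sin λ, cos φ), giving ΔN = 370.382 − 0.271 − 256.509 = 113.60 m.
Horizontal magnitude = √(ΔE² + ΔN²) = √(71.10² + 113.60²) = 134.02 m.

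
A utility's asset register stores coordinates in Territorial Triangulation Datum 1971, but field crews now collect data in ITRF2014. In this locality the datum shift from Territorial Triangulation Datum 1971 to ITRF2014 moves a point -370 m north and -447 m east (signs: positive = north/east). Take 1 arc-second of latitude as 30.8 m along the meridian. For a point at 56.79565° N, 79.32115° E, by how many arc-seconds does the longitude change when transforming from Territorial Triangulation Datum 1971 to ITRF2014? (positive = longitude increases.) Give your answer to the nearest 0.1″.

At latitude 56.79565°, cos φ = 0.547627.
1″ of longitude at this latitude = 30.80 × cos φ = 16.8669 m, so Δλ = -447.0 / 16.8669 = -26.502″.

Δλ = -26.5″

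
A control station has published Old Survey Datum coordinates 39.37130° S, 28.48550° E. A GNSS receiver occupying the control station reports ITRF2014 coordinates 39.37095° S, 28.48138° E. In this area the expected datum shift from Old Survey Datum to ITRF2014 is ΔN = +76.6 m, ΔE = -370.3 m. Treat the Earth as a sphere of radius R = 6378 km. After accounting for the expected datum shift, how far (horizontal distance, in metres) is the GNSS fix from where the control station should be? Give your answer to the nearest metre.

Observed coordinate differences: Δφ = +0.00035°, Δλ = -0.00412°.
Converting to metres (1° lat = 111317 m, cos φ = 0.773051): observed ΔN = 39.0 m, observed ΔE = -354.5 m.
Subtracting the expected shift leaves a residual of 39.0 − (76.6) = -37.6 m north and -354.5 − (-370.3) = 15.8 m east.
Residual distance = √((-37.6)² + 15.8²) = 40.8 m.

41 m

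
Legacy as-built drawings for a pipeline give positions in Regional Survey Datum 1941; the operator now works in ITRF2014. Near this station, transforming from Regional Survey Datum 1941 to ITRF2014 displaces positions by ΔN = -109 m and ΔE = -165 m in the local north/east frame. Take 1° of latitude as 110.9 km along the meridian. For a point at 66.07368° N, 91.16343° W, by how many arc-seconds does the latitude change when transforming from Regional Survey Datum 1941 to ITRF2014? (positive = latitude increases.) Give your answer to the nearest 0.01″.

1° of latitude = 110.9 km, so Δφ = -109.0 / 110900 = -0.0009829° = -3.538″.

Δφ = -3.54″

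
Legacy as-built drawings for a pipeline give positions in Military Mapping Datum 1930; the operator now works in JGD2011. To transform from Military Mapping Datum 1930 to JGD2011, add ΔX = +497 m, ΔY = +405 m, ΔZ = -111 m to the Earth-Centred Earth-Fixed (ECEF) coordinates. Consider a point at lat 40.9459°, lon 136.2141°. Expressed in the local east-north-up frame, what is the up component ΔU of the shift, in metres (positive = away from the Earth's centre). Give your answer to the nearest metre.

The local up (radial) axis is (cos φ cos λ, cos φ sin λ, sin φ), giving ΔU = -271.012 + 211.678 − 72.743 = -132.08 m.

ΔU = -132 m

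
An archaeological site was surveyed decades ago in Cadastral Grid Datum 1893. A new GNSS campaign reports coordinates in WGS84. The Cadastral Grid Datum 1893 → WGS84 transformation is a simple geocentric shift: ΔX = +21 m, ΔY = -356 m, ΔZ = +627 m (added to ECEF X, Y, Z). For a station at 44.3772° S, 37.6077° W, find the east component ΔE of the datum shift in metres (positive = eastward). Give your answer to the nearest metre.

The local east axis at (φ, λ) is (−sin λ, cos λ, 0), so ΔE = −sin(-37.6077°)·21 + cos(-37.6077°)·(-356) = -269.21 m.

ΔE = -269 m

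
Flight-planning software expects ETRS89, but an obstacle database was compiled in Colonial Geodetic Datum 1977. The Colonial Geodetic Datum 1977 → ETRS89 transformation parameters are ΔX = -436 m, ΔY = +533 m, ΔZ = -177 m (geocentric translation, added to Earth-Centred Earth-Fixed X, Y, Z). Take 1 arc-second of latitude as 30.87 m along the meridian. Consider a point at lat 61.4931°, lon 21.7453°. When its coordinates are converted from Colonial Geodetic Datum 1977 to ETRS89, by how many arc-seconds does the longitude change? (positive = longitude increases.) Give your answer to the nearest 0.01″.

sin φ = 0.878760, cos φ = 0.477265, sin λ = 0.370481, cos λ = 0.928840.
East component: ΔE = −sin λ·ΔX + cos λ·ΔY = −(0.370481)(-436) + (0.928840)(533) = 656.60 m.
1° of latitude spans 3600 × 30.87 = 111132 m; at latitude φ, 1° of longitude spans that × cos φ = 53039.4 m, so Δλ = 656.60 / 53039.4 × 3600 = 44.566″.

Δλ = 44.57″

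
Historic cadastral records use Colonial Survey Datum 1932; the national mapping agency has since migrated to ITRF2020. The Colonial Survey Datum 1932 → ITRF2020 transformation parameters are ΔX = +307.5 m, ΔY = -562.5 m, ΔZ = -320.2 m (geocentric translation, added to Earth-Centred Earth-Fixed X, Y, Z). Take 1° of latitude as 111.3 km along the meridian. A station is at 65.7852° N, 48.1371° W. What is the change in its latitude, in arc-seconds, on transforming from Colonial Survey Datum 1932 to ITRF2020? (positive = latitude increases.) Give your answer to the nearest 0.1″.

sin φ = 0.912014, cos φ = 0.410159, sin λ = -0.744744, cos λ = 0.667350.
North component: ΔN = −sin φ cos λ·ΔX − sin φ sin λ·ΔY + cos φ·ΔZ = −(0.912014)(0.667350)(307.5) − (0.912014)(-0.744744)(-562.5) + (0.410159)(-320.2) = -700.55 m.
1° of latitude spans 111300 m, so Δφ = -700.55 / 111300 × 3600 = -22.659″.

Δφ = -22.7″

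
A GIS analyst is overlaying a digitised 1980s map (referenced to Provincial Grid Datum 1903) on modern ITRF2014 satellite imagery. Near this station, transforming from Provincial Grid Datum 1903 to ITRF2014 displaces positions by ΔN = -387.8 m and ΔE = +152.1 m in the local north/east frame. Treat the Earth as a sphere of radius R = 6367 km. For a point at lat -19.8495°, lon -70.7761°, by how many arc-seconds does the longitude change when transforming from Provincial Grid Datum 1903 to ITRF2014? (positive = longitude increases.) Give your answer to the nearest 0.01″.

At latitude -19.8495°, cos φ = 0.940588.
One radian of longitude at latitude φ spans R cos φ, so Δλ = ΔE / (R cos φ) = 152.1 / (6367000 × 0.940588) = 2.5398e-05 rad = 5.239″.

Δλ = 5.24″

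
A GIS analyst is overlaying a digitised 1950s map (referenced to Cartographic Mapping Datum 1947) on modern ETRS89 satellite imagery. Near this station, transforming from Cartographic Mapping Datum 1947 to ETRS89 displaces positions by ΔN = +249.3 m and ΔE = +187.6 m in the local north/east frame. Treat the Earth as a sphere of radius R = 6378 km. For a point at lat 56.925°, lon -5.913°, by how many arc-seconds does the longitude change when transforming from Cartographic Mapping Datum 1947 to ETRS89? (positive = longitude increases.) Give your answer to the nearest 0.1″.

At latitude 56.925°, cos φ = 0.545736.
One radian of longitude at latitude φ spans R cos φ, so Δλ = ΔE / (R cos φ) = 187.6 / (6378000 × 0.545736) = 5.3897e-05 rad = 11.117″.

Δλ = 11.1″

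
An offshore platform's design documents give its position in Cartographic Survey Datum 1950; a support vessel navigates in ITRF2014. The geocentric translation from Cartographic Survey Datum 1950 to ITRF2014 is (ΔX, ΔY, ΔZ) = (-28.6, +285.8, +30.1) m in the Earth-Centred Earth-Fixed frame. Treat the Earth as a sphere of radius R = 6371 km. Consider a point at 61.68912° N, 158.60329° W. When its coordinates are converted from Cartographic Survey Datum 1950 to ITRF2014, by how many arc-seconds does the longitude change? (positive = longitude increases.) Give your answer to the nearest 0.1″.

Δλ = -18.9″

sin φ = 0.880387, cos φ = 0.474255, sin λ = -0.364823, cos λ = -0.931077.
East component: ΔE = −sin λ·ΔX + cos λ·ΔY = −(-0.364823)(-28.6) + (-0.931077)(285.8) = -276.54 m.
1° of latitude spans πR/180 = 111195 m; at latitude φ, 1° of longitude spans that × cos φ = 52734.8 m, so Δλ = -276.54 / 52734.8 × 3600 = -18.878″.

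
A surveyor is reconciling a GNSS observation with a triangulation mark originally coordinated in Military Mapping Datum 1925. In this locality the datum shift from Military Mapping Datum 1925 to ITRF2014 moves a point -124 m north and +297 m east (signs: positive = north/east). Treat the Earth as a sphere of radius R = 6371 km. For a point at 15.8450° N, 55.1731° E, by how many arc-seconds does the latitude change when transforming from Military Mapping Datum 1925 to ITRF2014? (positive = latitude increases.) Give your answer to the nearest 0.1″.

On a sphere of radius R, 1 rad of latitude = R, so Δφ = ΔN / R = -124.0 / 6371000 = -1.9463e-05 rad = -4.015″.

Δφ = -4.0″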